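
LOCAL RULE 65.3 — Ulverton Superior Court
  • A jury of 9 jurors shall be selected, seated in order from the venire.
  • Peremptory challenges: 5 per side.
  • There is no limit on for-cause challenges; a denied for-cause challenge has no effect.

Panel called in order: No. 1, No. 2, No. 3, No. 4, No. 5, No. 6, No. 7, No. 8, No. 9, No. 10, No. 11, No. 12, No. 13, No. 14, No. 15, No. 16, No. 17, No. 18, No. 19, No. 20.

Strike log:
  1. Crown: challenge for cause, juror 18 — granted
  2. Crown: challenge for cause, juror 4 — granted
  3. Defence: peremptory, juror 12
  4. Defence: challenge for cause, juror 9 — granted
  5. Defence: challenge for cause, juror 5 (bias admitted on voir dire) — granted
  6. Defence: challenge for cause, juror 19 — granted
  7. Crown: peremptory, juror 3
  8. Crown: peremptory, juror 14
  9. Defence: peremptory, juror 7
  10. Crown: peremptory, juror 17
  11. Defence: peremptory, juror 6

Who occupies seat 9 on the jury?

Removed: #3, #4, #5, #6, #7, #9, #12, #14, #17, #18, #19.
Filling seats in venire order through position 9: #1, #2, #8, #10, #11, #13, #15, #16, #20.
So seat 9 is #20.

20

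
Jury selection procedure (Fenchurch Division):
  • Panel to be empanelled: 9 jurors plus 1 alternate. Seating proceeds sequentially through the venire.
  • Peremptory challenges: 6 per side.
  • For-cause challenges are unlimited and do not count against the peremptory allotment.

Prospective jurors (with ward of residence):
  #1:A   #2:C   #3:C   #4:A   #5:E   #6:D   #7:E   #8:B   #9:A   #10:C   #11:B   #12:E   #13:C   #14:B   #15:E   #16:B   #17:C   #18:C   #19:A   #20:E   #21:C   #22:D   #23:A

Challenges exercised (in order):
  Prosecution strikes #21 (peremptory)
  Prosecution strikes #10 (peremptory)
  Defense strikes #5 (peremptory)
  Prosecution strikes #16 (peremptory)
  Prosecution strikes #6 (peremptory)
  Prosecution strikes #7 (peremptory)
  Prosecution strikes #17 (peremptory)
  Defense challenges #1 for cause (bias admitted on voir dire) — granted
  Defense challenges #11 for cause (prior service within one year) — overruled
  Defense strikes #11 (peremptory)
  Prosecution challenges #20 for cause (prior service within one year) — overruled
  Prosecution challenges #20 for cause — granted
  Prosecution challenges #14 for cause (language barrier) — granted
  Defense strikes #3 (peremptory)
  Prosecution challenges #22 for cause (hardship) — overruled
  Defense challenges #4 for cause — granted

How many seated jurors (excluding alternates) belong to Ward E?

Removed: #1, #3, #4, #5, #6, #7, #10, #11, #14, #16, #17, #20, #21.
Seated jurors 1–9: #2, #8, #9, #12, #13, #15, #18, #19, #22 (alternates #23 not counted).
Of those, in Ward E: #12, #15 → 2.

2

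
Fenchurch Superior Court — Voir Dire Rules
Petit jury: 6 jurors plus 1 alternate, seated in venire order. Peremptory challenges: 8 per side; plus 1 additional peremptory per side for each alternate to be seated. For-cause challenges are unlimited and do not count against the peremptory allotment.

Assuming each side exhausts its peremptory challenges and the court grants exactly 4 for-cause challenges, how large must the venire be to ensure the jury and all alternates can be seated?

Seats to fill: 6 + 1 alternates = 7.
Peremptories: 8 + 1×1 = 9 per side × 2 sides = 18.
For-cause removals: 4.
Minimum venire: 7 + 18 + 4 = 29.

29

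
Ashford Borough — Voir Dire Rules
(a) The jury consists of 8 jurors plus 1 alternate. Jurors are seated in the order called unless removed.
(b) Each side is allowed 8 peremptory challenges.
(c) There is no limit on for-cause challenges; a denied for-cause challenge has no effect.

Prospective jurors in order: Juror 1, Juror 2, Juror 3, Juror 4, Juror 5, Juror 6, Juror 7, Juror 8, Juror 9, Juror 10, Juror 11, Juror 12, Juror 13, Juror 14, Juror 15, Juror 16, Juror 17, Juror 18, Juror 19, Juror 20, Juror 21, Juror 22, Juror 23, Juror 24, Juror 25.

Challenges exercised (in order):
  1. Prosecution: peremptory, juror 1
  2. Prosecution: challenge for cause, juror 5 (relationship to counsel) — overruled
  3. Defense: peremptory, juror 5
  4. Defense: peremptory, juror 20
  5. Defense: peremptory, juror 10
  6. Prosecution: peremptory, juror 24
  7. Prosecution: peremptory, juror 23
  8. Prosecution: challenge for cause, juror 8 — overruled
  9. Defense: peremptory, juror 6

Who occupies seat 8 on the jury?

12

Removed: #1, #5, #6, #10, #20, #23, #24. (#8 stays — for-cause denied.)
Filling seats in venire order through position 8: #2, #3, #4, #7, #8, #9, #11, #12.
So seat 8 is #12.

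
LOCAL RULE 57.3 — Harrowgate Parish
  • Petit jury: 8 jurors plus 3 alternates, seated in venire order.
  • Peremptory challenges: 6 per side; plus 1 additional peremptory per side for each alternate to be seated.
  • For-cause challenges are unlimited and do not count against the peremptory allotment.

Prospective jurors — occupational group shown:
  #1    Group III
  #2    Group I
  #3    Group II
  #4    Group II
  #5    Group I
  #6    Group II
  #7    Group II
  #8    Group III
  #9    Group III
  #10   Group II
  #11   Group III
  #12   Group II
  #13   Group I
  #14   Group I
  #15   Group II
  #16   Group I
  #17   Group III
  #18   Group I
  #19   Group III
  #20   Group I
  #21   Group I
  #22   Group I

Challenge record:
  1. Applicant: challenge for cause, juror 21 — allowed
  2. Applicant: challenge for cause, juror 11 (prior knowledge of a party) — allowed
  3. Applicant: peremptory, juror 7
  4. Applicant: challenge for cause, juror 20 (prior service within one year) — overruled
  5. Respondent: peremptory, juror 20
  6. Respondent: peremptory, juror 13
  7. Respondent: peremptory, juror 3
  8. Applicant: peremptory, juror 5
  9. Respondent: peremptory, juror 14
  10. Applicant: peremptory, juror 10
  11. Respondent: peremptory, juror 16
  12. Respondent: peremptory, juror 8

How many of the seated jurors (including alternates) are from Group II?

Removed: #3, #5, #7, #8, #10, #11, #13, #14, #16, #20, #21.
Seated (11 incl. alternates): #1, #2, #4, #6, #9, #12, #15, #17, #18, #19, #22.
Of those, in Group II: #4, #6, #12, #15 → 4.

4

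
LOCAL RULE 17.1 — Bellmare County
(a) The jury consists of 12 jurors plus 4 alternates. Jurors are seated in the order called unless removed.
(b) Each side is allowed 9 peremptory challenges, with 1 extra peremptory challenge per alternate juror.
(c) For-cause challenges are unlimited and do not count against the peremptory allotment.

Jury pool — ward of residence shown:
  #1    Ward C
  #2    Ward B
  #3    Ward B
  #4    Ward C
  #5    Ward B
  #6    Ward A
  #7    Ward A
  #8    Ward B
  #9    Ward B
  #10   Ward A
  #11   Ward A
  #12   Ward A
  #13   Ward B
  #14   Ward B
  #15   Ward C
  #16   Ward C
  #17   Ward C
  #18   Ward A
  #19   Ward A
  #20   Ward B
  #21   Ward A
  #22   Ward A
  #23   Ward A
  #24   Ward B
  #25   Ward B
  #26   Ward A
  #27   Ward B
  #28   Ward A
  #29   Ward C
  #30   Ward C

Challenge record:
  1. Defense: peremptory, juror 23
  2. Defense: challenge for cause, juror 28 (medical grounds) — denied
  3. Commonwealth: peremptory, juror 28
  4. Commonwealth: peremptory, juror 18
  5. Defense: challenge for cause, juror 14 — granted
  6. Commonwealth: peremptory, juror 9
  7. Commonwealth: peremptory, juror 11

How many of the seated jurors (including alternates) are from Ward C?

Removed: #9, #11, #14, #18, #23, #28.
Seated (16 incl. alternates): #1, #2, #3, #4, #5, #6, #7, #8, #10, #12, #13, #15, #16, #17, #19, #20.
Of those, in Ward C: #1, #4, #15, #16, #17 → 5.

5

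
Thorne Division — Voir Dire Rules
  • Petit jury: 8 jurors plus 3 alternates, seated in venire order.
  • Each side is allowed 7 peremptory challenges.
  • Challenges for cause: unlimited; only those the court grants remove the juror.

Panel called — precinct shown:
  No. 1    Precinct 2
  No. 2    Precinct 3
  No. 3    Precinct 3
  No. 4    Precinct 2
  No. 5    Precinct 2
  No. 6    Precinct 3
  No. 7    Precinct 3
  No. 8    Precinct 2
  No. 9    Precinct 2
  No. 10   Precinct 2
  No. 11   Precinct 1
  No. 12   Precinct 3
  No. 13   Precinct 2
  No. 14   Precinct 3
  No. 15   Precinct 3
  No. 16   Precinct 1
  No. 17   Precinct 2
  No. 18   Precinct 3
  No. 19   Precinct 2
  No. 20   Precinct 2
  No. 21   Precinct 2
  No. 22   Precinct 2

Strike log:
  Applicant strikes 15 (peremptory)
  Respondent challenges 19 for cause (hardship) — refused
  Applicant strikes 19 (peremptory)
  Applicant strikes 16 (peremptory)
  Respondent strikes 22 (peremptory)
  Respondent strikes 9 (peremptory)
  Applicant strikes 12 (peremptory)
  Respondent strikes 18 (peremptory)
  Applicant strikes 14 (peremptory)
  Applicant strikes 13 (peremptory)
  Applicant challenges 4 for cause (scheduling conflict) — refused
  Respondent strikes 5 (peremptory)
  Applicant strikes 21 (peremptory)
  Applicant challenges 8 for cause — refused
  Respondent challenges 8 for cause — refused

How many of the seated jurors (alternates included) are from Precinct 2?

Removed: #5, #9, #12, #13, #14, #15, #16, #18, #19, #21, #22.
Seated (11 incl. alternates): #1, #2, #3, #4, #6, #7, #8, #10, #11, #17, #20.
Of those, in Precinct 2: #1, #4, #8, #10, #17, #20 → 6.

6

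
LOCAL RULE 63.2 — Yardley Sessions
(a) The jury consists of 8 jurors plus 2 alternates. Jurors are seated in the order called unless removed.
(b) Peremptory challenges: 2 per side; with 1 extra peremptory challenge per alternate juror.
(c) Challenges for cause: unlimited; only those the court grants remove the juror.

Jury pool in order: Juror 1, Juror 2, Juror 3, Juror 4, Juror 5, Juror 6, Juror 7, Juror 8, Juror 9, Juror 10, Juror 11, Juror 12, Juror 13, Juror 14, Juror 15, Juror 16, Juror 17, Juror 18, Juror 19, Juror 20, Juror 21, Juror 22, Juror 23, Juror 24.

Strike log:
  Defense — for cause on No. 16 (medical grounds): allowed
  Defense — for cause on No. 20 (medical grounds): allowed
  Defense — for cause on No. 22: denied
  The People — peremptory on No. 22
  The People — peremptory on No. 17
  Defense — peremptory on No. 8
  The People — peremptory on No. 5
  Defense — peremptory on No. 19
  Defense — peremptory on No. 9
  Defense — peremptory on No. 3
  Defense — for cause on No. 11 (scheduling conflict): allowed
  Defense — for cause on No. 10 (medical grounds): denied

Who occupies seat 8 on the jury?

13

Removed: #3, #5, #8, #9, #11, #16, #17, #19, #20, #22. (#10 stays — for-cause denied.)
Seating in order: seats 1–8 → #1, #2, #4, #6, #7, #10, #12, #13; alternates → #14, #15.
So seat 8 is #13.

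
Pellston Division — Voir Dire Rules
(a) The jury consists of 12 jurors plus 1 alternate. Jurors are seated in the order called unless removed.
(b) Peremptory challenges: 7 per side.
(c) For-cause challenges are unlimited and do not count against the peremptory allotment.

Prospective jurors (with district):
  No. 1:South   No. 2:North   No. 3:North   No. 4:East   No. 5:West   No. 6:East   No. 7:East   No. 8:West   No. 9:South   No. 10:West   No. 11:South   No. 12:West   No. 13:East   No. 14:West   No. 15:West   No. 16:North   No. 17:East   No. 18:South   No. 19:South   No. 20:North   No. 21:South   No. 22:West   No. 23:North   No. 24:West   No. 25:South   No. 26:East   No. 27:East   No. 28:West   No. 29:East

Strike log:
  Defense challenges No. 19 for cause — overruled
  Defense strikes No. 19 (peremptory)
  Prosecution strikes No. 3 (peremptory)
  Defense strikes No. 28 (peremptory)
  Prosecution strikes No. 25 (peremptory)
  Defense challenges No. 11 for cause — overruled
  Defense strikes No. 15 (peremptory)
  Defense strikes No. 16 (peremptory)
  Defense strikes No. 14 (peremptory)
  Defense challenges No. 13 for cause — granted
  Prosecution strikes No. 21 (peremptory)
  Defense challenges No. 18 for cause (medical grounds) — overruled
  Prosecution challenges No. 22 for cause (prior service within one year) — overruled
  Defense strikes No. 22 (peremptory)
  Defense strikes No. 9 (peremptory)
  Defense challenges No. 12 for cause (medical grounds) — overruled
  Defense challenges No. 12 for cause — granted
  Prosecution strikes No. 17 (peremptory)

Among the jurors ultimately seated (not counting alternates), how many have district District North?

3

Removed: #3, #9, #12, #13, #14, #15, #16, #17, #19, #21, #22, #25, #28.
Seated jurors 1–12: #1, #2, #4, #5, #6, #7, #8, #10, #11, #18, #20, #23 (alternates #24 not counted).
Of those, in District North: #2, #20, #23 → 3.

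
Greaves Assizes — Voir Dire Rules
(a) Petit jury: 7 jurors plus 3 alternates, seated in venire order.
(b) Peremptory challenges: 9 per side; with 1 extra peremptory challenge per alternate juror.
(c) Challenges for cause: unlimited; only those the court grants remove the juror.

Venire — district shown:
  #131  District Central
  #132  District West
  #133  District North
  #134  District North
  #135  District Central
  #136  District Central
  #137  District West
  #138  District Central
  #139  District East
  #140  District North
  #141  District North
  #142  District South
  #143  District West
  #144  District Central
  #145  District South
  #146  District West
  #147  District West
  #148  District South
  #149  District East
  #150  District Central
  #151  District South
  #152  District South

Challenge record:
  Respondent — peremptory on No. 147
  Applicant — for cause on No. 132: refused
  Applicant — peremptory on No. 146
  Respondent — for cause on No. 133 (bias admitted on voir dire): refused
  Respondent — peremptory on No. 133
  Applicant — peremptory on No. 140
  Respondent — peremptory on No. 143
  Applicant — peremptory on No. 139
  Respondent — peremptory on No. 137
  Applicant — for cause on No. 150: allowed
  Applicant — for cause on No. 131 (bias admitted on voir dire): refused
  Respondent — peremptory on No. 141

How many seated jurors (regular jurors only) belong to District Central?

Removed: #133, #137, #139, #140, #141, #143, #146, #147, #150.
Seated jurors 1–7: #131, #132, #134, #135, #136, #138, #142 (alternates #144, #145, #148 not counted).
Of those, in District Central: #131, #135, #136, #138 → 4.

4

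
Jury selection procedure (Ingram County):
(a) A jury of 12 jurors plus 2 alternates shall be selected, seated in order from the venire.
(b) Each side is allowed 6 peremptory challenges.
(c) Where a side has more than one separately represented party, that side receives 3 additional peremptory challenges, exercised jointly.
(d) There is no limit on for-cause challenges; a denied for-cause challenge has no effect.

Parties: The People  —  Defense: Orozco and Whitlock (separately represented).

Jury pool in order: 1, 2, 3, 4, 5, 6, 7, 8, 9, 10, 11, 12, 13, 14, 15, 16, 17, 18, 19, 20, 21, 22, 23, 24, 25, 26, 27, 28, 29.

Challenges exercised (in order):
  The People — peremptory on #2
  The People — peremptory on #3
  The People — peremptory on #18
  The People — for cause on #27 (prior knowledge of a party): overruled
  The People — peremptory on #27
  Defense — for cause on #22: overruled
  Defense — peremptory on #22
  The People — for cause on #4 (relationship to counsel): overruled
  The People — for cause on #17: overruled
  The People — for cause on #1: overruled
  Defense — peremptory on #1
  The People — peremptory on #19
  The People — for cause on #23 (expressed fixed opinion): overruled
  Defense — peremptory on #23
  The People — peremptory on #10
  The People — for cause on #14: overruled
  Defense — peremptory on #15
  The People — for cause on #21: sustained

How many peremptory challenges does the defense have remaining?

5

Defense allotment: 6 base + 3 multi-party = 9.
Defense peremptories used: #22, #1, #23, #15 — 4 (the for-cause on #22 doesn't count).
Remaining: 9 − 4 = 5.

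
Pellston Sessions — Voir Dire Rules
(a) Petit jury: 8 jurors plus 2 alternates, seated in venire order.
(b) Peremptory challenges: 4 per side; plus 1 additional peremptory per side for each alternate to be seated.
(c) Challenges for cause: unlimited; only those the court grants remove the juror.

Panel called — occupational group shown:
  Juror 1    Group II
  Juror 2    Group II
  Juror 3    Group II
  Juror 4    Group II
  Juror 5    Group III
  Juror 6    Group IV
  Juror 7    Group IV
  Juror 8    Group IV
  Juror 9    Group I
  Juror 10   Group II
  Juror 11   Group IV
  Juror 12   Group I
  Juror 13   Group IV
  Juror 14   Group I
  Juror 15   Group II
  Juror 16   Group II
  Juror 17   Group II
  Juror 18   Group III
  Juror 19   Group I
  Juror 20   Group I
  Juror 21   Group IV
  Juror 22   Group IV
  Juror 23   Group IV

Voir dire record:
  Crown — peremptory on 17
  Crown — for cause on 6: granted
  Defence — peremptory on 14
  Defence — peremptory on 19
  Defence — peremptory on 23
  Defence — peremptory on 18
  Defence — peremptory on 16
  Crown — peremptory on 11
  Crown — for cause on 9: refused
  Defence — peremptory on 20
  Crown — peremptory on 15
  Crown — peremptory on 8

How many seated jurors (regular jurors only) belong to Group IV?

1

Removed: #6, #8, #11, #14, #15, #16, #17, #18, #19, #20, #23.
Seated jurors 1–8: #1, #2, #3, #4, #5, #7, #9, #10 (alternates #12, #13 not counted).
Of those, in Group IV: #7 → 1.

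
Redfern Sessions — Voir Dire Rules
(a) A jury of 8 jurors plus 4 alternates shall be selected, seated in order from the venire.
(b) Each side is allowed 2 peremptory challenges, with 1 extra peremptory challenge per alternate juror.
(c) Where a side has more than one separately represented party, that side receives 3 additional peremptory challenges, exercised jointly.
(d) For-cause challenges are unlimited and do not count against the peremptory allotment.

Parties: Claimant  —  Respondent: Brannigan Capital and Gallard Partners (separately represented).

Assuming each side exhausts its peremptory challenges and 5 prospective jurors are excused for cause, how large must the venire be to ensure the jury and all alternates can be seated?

Seats to fill: 8 + 4 alternates = 12.
Peremptories — Claimant: 2 + 1×4 = 6; Respondent: 2 + 1×4 + 3 = 9; total 15.
For-cause removals: 5.
Minimum venire: 12 + 15 + 5 = 32.

32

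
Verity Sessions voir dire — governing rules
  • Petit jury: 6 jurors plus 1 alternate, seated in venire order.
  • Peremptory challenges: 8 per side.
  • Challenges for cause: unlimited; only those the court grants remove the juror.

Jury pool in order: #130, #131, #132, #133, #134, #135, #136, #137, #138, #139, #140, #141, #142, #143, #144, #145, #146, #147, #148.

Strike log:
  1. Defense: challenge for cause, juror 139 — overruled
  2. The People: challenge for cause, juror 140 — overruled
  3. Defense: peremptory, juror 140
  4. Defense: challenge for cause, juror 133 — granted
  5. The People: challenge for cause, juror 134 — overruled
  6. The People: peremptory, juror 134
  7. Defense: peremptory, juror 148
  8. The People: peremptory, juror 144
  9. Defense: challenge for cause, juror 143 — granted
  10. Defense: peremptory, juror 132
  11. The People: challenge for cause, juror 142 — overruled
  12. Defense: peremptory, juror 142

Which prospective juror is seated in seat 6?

138

Removed: #132, #133, #134, #140, #142, #143, #144, #148. (#139 stays — for-cause denied.)
Seating in order: seats 1–6 → #130, #131, #135, #136, #137, #138; alternates → #139.
So seat 6 is #138.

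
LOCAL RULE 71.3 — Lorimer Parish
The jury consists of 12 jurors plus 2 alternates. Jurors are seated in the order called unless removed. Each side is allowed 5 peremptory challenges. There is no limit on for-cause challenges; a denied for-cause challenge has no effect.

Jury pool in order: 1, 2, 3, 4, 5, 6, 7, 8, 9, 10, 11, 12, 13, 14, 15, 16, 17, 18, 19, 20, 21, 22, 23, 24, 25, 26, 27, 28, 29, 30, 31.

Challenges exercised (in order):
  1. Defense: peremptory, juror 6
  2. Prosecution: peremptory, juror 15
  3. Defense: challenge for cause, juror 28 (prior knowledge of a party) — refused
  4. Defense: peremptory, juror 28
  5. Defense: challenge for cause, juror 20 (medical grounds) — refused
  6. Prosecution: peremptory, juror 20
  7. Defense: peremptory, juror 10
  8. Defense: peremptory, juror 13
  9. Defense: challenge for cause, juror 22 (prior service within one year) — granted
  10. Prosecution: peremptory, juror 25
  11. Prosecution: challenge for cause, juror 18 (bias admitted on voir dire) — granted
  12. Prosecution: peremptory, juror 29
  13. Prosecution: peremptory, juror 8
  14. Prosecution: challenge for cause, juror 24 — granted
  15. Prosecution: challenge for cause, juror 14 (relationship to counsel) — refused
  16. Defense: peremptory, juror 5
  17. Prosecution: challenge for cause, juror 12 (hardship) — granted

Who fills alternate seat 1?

Removed: #5, #6, #8, #10, #12, #13, #15, #18, #20, #22, #24, #25, #28, #29. (#14 stays — for-cause denied.)
Seating in order: seats 1–12 → #1, #2, #3, #4, #7, #9, #11, #14, #16, #17, #19, #21; alternates → #23, #26.
So alternate 1 is #23.

23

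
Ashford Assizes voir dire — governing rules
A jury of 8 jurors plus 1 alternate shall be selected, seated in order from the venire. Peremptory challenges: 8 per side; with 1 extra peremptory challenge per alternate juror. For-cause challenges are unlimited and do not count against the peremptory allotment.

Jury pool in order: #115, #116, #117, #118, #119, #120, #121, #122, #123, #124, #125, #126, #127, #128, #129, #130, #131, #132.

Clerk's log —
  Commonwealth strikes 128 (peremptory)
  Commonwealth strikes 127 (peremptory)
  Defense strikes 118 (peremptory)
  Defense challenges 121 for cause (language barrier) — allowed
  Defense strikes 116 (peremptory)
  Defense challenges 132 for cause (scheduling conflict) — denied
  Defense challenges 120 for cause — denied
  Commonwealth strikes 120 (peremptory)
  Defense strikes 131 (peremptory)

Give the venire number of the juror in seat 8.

126

Removed: #116, #118, #120, #121, #127, #128, #131. (#132 stays — for-cause denied.)
Seating in order: seats 1–8 → #115, #117, #119, #122, #123, #124, #125, #126; alternates → #129.
So seat 8 is #126.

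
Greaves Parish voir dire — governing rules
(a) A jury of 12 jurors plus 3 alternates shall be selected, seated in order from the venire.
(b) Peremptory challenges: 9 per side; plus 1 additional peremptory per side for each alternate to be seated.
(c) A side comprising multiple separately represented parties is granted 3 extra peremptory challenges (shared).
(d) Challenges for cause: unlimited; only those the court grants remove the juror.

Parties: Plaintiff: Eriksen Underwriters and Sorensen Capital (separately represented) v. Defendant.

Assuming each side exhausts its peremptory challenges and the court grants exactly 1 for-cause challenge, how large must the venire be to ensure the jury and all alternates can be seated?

Seats to fill: 12 + 3 alternates = 15.
Peremptories — Plaintiff: 9 + 1×3 + 3 = 15; Defendant: 9 + 1×3 = 12; total 27.
For-cause removals: 1.
Minimum venire: 15 + 27 + 1 = 43.

43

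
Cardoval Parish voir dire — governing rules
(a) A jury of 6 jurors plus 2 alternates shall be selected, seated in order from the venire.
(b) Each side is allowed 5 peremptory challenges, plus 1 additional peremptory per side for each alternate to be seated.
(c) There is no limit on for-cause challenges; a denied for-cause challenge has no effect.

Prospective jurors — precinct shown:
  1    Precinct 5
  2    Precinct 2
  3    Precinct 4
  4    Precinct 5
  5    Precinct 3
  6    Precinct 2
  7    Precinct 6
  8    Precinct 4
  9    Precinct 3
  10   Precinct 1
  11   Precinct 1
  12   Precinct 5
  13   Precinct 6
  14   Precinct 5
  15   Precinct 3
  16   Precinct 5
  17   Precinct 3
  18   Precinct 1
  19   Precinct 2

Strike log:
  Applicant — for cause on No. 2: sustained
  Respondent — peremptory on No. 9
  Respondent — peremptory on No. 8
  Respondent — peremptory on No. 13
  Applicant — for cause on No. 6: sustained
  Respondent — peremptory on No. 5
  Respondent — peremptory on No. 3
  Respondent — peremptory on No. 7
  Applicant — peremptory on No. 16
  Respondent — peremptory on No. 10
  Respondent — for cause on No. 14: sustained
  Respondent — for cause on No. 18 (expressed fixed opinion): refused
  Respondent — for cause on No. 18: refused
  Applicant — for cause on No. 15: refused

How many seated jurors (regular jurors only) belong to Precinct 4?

Removed: #2, #3, #5, #6, #7, #8, #9, #10, #13, #14, #16.
Seated jurors 1–6: #1, #4, #11, #12, #15, #17 (alternates #18, #19 not counted).
None of those are in Precinct 4 → 0.

0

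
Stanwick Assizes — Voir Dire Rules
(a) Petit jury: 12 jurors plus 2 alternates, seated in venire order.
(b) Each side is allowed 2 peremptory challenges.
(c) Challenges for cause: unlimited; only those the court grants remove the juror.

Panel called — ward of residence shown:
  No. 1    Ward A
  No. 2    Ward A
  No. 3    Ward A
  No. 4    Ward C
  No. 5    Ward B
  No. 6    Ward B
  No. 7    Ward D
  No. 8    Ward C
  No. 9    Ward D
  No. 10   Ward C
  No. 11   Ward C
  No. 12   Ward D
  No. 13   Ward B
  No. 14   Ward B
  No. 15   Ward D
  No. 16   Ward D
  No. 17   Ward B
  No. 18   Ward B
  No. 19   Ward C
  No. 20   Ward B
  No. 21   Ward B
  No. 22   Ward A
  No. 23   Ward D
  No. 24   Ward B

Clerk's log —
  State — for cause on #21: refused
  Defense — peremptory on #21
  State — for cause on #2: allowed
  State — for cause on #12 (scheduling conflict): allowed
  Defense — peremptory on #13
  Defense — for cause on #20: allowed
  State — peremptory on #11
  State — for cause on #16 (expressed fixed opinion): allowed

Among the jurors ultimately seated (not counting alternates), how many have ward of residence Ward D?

3

Removed: #2, #11, #12, #13, #16, #20, #21.
Seated jurors 1–12: #1, #3, #4, #5, #6, #7, #8, #9, #10, #14, #15, #17 (alternates #18, #19 not counted).
Of those, in Ward D: #7, #9, #15 → 3.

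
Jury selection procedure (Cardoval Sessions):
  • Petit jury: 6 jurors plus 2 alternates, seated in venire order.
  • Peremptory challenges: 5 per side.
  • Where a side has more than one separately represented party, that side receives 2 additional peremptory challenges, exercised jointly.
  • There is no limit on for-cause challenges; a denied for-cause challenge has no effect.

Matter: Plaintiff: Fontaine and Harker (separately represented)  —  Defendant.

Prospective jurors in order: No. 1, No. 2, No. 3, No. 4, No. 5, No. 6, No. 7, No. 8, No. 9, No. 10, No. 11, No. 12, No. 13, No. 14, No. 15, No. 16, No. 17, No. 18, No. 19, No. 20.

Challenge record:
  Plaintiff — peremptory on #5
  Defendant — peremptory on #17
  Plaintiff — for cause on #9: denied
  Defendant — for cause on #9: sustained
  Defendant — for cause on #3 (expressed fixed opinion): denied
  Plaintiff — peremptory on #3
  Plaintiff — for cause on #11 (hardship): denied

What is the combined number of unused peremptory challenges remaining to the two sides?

9

Plaintiff allotment: 5 base + 2 multi-party = 7. Defendant allotment: 5.
Plaintiff peremptories used: #5, #3 — 2 (for-cause on #9, #11 don't count).
Defendant peremptories used: #17 — 1 (for-cause on #9, #3 don't count).
Remaining: (7 − 2) + (5 − 1) = 9.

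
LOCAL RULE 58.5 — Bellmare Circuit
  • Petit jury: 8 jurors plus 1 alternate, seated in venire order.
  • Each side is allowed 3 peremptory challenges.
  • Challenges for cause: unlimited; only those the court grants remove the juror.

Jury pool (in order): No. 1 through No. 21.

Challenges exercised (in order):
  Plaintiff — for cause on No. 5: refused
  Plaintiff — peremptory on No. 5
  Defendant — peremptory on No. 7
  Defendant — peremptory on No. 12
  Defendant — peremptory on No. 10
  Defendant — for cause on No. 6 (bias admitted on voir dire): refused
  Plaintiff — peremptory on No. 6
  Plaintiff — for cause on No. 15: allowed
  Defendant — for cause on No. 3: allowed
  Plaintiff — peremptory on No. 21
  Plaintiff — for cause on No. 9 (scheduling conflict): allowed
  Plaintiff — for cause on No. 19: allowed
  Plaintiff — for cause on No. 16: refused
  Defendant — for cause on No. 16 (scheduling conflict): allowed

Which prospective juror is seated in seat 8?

17

Removed: #3, #5, #6, #7, #9, #10, #12, #15, #16, #19, #21.
Seating in order: seats 1–8 → #1, #2, #4, #8, #11, #13, #14, #17; alternates → #18.
So seat 8 is #17.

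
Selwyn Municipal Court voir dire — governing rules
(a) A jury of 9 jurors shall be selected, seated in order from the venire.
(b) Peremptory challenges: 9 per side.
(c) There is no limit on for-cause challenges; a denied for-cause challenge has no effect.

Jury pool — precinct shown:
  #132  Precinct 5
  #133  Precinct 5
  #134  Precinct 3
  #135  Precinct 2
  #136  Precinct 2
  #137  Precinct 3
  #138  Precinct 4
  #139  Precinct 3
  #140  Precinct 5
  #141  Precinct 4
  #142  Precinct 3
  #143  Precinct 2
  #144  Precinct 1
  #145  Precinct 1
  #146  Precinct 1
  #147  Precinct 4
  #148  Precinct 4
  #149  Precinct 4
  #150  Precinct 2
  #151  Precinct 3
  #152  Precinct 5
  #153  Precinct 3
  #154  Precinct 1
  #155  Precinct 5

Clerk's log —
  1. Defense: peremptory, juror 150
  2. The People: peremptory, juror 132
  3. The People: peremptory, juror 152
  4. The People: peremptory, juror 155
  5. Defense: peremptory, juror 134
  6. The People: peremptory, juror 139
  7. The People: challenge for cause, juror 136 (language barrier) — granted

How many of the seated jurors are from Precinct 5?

Removed: #132, #134, #136, #139, #150, #152, #155.
Seated jurors 1–9: #133, #135, #137, #138, #140, #141, #142, #143, #144.
Of those, in Precinct 5: #133, #140 → 2.

2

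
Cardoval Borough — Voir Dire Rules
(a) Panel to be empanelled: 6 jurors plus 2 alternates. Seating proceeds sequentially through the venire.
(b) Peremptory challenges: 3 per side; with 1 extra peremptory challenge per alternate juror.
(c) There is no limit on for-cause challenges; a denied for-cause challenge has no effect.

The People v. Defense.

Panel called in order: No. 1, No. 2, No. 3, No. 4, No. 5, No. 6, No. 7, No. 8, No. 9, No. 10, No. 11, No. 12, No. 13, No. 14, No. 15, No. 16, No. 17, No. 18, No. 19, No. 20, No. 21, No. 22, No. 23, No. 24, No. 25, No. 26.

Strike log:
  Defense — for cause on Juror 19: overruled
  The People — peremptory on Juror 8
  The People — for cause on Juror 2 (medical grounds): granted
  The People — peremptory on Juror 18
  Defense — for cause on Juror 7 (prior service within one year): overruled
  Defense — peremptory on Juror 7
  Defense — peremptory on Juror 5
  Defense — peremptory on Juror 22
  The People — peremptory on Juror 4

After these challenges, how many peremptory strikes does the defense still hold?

Defense allotment: 3 base + 1 × 2 alternates = 5.
Defense peremptories used: #7, #5, #22 — 3 (for-cause on #19, #7 don't count).
Remaining: 5 − 3 = 2.

2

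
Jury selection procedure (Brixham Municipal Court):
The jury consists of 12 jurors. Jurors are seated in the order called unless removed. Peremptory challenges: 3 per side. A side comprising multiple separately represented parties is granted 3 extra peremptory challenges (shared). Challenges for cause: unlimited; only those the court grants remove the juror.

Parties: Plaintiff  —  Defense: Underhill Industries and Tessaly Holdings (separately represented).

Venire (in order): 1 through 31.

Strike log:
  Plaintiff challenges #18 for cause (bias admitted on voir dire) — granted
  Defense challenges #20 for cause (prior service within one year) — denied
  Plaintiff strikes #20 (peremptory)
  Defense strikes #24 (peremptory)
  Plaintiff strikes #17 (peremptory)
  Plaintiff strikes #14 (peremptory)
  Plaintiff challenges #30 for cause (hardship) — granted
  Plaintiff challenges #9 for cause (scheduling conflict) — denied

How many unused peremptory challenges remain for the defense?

5

Defense allotment: 3 base + 3 multi-party = 6.
Defense peremptories used: #24 — 1 (the for-cause on #20 doesn't count).
Remaining: 6 − 1 = 5.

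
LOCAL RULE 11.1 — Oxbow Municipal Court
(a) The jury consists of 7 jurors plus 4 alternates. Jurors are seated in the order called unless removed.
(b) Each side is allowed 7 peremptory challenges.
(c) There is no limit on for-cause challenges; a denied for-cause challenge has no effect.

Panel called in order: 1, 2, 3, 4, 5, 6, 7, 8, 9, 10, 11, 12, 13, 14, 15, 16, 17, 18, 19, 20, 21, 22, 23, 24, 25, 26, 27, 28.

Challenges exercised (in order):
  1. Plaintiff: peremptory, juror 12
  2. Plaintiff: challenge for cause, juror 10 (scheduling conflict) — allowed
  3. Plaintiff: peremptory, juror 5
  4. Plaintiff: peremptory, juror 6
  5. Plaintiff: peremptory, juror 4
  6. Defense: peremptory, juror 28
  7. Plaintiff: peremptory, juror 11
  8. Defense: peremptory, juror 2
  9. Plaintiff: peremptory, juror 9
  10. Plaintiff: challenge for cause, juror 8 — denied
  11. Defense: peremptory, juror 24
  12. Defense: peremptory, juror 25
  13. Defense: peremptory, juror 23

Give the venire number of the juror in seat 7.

Removed: #2, #4, #5, #6, #9, #10, #11, #12, #23, #24, #25, #28. (#8 stays — for-cause denied.)
Seating in order: seats 1–7 → #1, #3, #7, #8, #13, #14, #15; alternates → #16, #17, #18, #19.
So seat 7 is #15.

15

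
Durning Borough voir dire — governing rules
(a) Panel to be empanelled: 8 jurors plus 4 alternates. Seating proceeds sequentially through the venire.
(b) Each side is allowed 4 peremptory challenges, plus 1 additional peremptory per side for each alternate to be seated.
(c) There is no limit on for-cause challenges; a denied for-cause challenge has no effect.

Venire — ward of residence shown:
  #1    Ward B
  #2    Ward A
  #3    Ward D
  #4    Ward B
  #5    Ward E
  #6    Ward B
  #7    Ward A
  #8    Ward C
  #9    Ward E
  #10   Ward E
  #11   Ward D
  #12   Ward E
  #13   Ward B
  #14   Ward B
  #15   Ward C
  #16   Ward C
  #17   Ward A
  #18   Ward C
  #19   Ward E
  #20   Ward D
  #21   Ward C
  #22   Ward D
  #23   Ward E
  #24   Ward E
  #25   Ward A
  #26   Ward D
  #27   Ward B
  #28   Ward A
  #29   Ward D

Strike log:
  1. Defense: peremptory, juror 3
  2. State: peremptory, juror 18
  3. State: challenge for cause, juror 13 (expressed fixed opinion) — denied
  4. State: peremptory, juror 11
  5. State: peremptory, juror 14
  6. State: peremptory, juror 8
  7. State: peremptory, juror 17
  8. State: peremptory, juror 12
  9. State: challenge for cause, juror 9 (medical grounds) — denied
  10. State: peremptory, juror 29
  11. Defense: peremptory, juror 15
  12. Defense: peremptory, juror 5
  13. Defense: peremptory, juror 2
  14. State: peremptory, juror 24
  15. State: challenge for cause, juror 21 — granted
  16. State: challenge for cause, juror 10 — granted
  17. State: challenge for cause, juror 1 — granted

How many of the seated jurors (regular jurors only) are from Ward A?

1

Removed: #1, #2, #3, #5, #8, #10, #11, #12, #14, #15, #17, #18, #21, #24, #29.
Seated jurors 1–8: #4, #6, #7, #9, #13, #16, #19, #20 (alternates #22, #23, #25, #26 not counted).
Of those, in Ward A: #7 → 1.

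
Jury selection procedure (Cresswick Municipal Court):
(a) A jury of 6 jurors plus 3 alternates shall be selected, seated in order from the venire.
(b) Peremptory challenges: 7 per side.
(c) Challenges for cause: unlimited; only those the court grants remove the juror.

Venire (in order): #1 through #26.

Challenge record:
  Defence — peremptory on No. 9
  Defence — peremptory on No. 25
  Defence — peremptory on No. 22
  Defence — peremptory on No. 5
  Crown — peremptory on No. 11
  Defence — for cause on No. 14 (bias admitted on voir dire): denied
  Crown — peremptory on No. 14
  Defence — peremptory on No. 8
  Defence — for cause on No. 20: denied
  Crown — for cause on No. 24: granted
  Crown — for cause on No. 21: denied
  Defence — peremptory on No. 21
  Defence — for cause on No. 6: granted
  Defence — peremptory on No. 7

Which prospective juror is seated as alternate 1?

Removed: #5, #6, #7, #8, #9, #11, #14, #21, #22, #24, #25. (#20 stays — for-cause denied.)
Filling seats in venire order through position 7: #1, #2, #3, #4, #10, #12, #13.
So alternate 1 is #13.

13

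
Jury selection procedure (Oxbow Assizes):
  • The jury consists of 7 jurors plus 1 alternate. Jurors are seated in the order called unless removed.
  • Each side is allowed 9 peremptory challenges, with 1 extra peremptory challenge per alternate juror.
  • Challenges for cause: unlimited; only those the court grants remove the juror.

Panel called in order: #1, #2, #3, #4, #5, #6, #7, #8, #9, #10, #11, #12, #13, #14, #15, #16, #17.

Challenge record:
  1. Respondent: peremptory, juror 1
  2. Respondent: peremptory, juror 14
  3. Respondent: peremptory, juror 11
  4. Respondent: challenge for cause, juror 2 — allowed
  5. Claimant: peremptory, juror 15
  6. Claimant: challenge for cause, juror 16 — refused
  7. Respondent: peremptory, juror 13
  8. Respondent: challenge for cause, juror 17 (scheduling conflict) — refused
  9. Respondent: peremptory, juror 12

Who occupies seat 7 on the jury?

9

Removed: #1, #2, #11, #12, #13, #14, #15. (#16, #17 stay — for-cause denied.)
Seating in order: seats 1–7 → #3, #4, #5, #6, #7, #8, #9; alternates → #10.
So seat 7 is #9.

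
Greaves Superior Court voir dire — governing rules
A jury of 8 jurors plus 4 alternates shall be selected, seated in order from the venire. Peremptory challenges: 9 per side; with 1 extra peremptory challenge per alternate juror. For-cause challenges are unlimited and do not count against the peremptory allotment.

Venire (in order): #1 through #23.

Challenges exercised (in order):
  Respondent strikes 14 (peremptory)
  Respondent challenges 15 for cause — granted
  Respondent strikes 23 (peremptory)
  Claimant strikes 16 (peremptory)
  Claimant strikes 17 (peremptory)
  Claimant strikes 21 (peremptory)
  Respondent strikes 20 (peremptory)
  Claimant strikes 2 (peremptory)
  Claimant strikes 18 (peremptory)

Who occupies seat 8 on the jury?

Removed: #2, #14, #15, #16, #17, #18, #20, #21, #23.
Filling seats in venire order through position 8: #1, #3, #4, #5, #6, #7, #8, #9.
So seat 8 is #9.

9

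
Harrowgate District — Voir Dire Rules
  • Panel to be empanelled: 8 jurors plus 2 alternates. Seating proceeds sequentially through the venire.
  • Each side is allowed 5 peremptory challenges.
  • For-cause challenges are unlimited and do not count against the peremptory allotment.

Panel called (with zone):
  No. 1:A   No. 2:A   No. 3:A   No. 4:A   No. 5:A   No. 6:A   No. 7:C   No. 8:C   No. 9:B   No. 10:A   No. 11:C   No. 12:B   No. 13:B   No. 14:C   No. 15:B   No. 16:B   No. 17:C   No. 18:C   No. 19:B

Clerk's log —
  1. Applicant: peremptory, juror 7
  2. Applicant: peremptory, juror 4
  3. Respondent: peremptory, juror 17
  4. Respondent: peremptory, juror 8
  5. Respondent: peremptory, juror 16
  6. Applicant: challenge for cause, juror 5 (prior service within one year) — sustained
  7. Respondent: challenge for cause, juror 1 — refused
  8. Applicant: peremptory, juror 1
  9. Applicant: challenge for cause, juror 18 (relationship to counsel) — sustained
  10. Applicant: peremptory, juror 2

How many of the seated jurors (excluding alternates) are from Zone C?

Removed: #1, #2, #4, #5, #7, #8, #16, #17, #18.
Seated jurors 1–8: #3, #6, #9, #10, #11, #12, #13, #14 (alternates #15, #19 not counted).
Of those, in Zone C: #11, #14 → 2.

2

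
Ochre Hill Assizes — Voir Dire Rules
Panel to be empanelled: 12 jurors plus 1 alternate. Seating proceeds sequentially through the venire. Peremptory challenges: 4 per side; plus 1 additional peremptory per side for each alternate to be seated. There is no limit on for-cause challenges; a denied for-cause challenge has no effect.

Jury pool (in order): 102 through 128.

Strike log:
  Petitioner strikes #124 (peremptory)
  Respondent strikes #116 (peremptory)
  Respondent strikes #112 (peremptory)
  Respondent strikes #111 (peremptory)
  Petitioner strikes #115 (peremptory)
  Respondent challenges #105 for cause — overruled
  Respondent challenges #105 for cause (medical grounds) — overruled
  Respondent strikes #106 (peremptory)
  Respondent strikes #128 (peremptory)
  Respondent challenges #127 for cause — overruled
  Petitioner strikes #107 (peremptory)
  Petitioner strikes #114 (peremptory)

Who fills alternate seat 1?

Removed: #106, #107, #111, #112, #114, #115, #116, #124, #128. (#105, #127 stay — for-cause denied.)
Seating in order: seats 1–12 → #102, #103, #104, #105, #108, #109, #110, #113, #117, #118, #119, #120; alternates → #121.
So alternate 1 is #121.

121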